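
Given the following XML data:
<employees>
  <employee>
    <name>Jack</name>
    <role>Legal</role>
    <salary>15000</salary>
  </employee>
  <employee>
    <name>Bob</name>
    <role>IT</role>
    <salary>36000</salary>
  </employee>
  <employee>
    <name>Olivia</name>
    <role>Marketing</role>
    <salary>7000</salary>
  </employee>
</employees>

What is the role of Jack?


Searching for <employee> with <name>Jack</name>
Found at position 1
<role>Legal</role>

ANSWER: Legal


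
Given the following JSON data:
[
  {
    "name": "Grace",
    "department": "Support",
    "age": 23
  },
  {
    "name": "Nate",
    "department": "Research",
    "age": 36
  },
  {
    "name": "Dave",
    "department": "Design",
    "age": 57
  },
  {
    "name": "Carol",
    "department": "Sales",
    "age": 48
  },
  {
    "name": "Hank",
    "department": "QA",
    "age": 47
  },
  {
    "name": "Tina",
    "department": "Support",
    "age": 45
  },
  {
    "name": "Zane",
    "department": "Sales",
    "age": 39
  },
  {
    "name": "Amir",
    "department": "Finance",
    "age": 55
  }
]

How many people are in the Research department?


Scanning records for department = Research
  Record 1: Nate
Count: 1

ANSWER: 1


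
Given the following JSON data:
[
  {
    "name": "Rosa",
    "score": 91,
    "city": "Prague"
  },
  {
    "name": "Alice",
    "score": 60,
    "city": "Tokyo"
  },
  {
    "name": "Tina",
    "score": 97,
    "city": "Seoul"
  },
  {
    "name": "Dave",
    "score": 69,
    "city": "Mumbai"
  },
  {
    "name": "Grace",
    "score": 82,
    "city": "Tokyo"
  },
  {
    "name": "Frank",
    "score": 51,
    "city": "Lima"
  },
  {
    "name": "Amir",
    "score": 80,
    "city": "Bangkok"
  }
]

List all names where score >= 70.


Filtering records where score >= 70:
  Rosa (score=91) -> YES
  Alice (score=60) -> no
  Tina (score=97) -> YES
  Dave (score=69) -> no
  Grace (score=82) -> YES
  Frank (score=51) -> no
  Amir (score=80) -> YES


ANSWER: Rosa, Tina, Grace, Amir


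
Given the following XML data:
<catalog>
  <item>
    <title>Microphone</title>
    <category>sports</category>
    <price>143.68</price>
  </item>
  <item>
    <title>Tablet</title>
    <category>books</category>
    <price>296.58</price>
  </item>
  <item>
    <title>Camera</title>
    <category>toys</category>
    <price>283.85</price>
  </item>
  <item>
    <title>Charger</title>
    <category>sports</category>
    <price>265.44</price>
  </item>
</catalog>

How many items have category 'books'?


Scanning <item> elements for <category>books</category>:
  Item 2: Tablet -> MATCH
Count: 1

ANSWER: 1


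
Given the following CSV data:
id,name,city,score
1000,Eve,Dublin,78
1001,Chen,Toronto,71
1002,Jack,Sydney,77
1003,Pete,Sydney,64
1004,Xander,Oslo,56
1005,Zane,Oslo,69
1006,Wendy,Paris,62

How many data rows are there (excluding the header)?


Counting rows (excluding header):
Header: id,name,city,score
Data rows: 7

ANSWER: 7


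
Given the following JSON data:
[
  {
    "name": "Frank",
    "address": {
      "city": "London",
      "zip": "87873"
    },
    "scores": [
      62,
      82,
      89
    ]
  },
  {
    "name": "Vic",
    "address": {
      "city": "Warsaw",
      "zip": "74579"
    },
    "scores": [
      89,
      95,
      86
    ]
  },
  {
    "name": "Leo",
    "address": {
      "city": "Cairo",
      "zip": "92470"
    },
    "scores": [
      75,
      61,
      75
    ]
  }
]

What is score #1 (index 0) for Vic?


Path: records[1].scores[0]
Value: 89

ANSWER: 89


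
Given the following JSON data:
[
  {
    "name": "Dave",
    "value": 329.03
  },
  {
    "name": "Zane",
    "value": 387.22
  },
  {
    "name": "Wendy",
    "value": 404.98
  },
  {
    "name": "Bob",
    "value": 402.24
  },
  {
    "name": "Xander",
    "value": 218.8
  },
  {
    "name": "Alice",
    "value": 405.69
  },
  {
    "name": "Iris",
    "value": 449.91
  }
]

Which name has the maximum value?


Comparing values:
  Dave: 329.03
  Zane: 387.22
  Wendy: 404.98
  Bob: 402.24
  Xander: 218.8
  Alice: 405.69
  Iris: 449.91
Maximum: Iris (449.91)

ANSWER: Iris


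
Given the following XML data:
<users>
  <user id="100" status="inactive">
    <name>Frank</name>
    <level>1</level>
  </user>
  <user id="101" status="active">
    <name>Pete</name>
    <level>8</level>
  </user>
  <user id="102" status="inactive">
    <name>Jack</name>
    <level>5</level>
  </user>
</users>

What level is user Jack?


Finding user: Jack
<level>5</level>

ANSWER: 5


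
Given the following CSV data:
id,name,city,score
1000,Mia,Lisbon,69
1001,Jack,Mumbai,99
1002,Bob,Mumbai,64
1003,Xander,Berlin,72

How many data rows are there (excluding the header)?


Counting rows (excluding header):
Header: id,name,city,score
Data rows: 4

ANSWER: 4


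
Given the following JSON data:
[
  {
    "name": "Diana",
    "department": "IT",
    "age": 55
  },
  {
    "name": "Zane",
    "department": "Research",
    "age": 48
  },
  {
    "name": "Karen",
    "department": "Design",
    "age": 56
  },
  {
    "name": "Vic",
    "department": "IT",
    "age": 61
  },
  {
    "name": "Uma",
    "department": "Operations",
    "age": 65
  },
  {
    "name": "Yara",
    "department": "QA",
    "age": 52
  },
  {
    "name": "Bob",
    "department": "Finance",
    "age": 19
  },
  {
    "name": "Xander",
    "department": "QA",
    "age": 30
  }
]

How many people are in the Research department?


Scanning records for department = Research
  Record 1: Zane
Count: 1

ANSWER: 1


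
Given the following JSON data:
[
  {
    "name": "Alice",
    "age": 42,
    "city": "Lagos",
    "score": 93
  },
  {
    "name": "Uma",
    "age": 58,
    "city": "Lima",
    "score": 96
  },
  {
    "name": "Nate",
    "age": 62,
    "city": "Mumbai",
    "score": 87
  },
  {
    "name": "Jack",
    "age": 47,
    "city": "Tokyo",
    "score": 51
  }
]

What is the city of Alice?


Looking up record where name = Alice
Record index: 0
Field 'city' = Lagos

ANSWER: Lagos


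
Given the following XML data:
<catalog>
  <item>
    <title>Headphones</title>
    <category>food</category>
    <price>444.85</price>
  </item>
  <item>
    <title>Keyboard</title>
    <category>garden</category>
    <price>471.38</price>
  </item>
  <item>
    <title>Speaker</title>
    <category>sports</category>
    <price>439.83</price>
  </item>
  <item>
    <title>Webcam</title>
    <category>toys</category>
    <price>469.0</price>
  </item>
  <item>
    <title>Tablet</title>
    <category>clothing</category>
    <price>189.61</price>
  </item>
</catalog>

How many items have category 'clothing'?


Scanning <item> elements for <category>clothing</category>:
  Item 5: Tablet -> MATCH
Count: 1

ANSWER: 1


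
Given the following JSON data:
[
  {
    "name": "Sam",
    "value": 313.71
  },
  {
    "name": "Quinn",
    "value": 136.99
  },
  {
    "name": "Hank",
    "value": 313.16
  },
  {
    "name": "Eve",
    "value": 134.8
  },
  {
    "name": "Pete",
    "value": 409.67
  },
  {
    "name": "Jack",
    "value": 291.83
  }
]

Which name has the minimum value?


Comparing values:
  Sam: 313.71
  Quinn: 136.99
  Hank: 313.16
  Eve: 134.8
  Pete: 409.67
  Jack: 291.83
Minimum: Eve (134.8)

ANSWER: Eve


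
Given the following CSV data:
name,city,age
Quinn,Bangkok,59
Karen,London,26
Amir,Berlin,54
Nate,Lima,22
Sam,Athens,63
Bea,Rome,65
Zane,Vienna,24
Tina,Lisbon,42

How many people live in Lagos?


Scanning city column for 'Lagos':
Total matches: 0

ANSWER: 0


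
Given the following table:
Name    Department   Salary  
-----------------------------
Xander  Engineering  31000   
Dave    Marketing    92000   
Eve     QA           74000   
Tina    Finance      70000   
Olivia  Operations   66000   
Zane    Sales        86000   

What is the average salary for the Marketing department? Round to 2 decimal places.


Marketing department members:
  Dave: 92000
Sum = 92000
Count = 1
Average = 92000 / 1 = 92000.00

ANSWER: 92000.00


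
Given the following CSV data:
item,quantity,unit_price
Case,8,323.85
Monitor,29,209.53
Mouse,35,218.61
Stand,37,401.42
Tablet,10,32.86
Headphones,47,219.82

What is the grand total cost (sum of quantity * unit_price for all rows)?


Computing row totals:
  Case: 8 * 323.85 = 2590.8
  Monitor: 29 * 209.53 = 6076.37
  Mouse: 35 * 218.61 = 7651.35
  Stand: 37 * 401.42 = 14852.54
  Tablet: 10 * 32.86 = 328.6
  Headphones: 47 * 219.82 = 10331.54
Grand total = 2590.8 + 6076.37 + 7651.35 + 14852.54 + 328.6 + 10331.54 = 41831.2

ANSWER: 41831.2


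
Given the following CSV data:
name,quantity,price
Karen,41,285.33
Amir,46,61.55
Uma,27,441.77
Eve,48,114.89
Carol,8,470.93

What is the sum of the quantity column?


Values in 'quantity' column:
  Row 1: 41
  Row 2: 46
  Row 3: 27
  Row 4: 48
  Row 5: 8
Sum = 41 + 46 + 27 + 48 + 8 = 170

ANSWER: 170


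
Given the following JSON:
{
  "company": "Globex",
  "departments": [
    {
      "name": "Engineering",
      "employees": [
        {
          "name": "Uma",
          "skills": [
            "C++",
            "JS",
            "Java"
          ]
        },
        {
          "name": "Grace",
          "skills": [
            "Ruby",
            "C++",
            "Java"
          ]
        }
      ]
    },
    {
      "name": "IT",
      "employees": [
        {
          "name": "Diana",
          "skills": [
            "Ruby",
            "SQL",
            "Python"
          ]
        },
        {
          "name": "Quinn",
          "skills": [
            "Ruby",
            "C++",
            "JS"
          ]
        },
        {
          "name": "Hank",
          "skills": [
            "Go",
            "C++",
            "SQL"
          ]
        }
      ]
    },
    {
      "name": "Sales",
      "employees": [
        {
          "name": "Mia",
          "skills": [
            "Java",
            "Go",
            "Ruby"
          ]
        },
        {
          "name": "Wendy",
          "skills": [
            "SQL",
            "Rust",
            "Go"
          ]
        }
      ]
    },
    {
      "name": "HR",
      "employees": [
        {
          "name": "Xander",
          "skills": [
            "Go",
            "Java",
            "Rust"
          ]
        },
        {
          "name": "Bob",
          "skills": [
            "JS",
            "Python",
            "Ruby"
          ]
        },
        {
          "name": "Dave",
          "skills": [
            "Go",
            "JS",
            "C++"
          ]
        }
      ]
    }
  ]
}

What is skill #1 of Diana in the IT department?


Path: departments[1].employees[0].skills[0]
Value: Ruby

ANSWER: Ruby


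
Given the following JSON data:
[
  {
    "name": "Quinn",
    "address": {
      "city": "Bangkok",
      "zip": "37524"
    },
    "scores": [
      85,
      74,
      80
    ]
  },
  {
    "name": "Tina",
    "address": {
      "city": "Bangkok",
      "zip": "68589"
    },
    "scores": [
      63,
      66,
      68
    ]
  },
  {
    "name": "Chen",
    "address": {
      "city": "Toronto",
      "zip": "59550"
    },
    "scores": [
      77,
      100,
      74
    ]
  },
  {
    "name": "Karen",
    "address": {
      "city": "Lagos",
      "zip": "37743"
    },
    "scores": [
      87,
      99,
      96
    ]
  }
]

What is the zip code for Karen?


Path: records[3].address.zip
Value: 37743

ANSWER: 37743


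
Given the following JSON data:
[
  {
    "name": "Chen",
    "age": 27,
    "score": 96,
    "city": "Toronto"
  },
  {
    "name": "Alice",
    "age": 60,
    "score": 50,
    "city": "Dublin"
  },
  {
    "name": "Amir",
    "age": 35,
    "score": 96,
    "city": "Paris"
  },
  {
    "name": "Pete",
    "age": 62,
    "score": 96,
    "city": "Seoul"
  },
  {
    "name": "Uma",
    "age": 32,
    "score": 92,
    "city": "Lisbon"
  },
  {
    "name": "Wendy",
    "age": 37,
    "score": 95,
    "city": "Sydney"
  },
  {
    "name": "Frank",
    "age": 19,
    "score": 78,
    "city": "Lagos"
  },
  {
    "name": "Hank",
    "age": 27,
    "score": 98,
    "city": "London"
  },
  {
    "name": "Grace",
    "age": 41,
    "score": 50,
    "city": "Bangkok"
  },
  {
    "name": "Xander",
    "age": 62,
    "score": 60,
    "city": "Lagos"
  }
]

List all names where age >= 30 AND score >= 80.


Checking both conditions:
  Chen (age=27, score=96) -> no
  Alice (age=60, score=50) -> no
  Amir (age=35, score=96) -> YES
  Pete (age=62, score=96) -> YES
  Uma (age=32, score=92) -> YES
  Wendy (age=37, score=95) -> YES
  Frank (age=19, score=78) -> no
  Hank (age=27, score=98) -> no
  Grace (age=41, score=50) -> no
  Xander (age=62, score=60) -> no


ANSWER: Amir, Pete, Uma, Wendy


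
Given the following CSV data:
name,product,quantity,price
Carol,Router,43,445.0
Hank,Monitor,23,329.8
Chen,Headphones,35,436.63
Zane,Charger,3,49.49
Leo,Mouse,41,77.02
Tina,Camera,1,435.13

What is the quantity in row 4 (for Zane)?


Row 4: Zane
Column 'quantity' = 3

ANSWER: 3


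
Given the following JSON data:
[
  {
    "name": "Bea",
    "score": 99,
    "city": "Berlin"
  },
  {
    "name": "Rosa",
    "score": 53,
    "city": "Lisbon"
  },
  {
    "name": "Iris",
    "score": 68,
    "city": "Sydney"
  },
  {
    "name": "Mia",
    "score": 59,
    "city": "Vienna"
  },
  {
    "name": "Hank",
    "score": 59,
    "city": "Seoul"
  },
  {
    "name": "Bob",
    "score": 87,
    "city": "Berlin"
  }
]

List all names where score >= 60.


Filtering records where score >= 60:
  Bea (score=99) -> YES
  Rosa (score=53) -> no
  Iris (score=68) -> YES
  Mia (score=59) -> no
  Hank (score=59) -> no
  Bob (score=87) -> YES


ANSWER: Bea, Iris, Bob


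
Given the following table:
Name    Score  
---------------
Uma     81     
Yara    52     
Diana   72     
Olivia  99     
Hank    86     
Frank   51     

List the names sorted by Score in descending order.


Sorting by Score (descending):
  Olivia: 99
  Hank: 86
  Uma: 81
  Diana: 72
  Yara: 52
  Frank: 51


ANSWER: Olivia, Hank, Uma, Diana, Yara, Frank


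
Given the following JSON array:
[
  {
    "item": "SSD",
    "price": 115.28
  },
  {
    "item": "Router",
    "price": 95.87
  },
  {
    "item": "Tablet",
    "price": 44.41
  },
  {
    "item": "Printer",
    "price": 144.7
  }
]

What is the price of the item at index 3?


Array index 3 -> Printer
price = 144.7

ANSWER: 144.7


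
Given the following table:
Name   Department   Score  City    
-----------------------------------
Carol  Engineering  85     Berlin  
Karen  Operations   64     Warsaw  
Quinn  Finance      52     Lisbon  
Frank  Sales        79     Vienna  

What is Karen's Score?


Row 2: Karen
Score = 64

ANSWER: 64


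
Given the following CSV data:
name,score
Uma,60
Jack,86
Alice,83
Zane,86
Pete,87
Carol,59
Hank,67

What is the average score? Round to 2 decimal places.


Scores: 60, 86, 83, 86, 87, 59, 67
Sum = 528
Count = 7
Average = 528 / 7 = 75.43

ANSWER: 75.43


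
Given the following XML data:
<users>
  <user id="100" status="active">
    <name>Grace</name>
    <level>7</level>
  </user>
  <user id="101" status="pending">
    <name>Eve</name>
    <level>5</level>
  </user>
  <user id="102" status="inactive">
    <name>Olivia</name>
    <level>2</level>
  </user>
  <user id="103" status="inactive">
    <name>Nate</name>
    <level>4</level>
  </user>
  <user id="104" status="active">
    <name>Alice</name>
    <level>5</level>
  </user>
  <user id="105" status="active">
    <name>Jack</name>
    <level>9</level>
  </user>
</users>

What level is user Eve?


Finding user: Eve
<level>5</level>

ANSWER: 5


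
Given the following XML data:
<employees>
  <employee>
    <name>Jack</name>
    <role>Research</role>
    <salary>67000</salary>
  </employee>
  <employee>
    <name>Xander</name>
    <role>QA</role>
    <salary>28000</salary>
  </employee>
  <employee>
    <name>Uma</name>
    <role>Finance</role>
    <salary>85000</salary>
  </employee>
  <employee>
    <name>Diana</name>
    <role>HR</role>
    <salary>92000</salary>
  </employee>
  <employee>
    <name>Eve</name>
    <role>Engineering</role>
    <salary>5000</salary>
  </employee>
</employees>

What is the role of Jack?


Searching for <employee> with <name>Jack</name>
Found at position 1
<role>Research</role>

ANSWER: Research


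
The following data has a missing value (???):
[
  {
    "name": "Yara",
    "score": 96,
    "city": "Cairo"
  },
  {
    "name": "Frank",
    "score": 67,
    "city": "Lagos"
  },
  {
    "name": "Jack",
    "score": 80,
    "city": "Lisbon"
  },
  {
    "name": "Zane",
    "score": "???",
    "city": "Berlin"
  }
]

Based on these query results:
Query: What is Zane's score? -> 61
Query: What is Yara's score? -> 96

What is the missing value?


The missing value is Zane's score
From query: Zane's score = 61

ANSWER: 61


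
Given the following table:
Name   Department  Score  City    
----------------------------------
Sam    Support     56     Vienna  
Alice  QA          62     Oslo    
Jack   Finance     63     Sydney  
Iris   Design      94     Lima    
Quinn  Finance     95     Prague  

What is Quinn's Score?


Row 5: Quinn
Score = 95

ANSWER: 95


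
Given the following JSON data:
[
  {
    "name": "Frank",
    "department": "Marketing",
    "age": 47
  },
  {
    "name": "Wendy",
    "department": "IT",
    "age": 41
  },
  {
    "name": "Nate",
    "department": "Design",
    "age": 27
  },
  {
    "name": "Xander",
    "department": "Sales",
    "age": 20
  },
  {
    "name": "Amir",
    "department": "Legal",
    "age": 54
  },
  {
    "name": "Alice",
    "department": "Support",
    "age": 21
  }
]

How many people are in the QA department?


Scanning records for department = QA
  No matches found
Count: 0

ANSWER: 0


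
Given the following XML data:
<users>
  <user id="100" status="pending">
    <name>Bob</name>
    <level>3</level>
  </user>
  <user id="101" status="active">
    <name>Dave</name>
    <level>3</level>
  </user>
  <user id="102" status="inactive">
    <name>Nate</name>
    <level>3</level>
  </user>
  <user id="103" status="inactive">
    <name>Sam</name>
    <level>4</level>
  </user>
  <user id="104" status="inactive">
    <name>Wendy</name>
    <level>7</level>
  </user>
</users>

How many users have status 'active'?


Counting users with status='active':
  Dave (id=101) -> MATCH
Count: 1

ANSWER: 1


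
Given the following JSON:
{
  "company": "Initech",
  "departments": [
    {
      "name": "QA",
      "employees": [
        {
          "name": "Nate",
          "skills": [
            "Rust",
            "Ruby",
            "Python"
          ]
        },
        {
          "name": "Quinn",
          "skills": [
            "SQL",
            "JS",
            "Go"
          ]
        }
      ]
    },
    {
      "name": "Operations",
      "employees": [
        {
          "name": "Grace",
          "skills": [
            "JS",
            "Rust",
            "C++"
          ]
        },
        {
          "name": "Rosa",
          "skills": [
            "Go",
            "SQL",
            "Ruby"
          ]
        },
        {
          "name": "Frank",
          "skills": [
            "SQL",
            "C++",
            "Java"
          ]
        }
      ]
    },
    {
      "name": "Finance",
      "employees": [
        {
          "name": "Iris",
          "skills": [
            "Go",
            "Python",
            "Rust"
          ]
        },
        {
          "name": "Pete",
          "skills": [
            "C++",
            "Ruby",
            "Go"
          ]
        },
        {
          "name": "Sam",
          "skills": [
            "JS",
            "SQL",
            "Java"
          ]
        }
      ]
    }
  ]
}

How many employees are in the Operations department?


Path: departments[1].employees
Count: 3

ANSWER: 3


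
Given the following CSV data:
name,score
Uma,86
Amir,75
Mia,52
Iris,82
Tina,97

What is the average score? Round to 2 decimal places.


Scores: 86, 75, 52, 82, 97
Sum = 392
Count = 5
Average = 392 / 5 = 78.40

ANSWER: 78.40


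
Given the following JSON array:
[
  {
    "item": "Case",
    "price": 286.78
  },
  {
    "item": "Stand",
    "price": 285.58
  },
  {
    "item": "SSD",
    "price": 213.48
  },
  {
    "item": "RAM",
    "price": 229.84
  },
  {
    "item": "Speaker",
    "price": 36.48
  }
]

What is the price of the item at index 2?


Array index 2 -> SSD
price = 213.48

ANSWER: 213.48


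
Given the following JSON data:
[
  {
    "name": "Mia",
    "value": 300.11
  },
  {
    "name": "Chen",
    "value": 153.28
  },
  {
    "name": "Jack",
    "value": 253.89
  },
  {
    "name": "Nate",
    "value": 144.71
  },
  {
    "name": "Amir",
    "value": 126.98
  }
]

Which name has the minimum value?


Comparing values:
  Mia: 300.11
  Chen: 153.28
  Jack: 253.89
  Nate: 144.71
  Amir: 126.98
Minimum: Amir (126.98)

ANSWER: Amir


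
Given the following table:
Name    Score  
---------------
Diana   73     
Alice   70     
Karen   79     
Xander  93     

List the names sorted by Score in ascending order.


Sorting by Score (ascending):
  Alice: 70
  Diana: 73
  Karen: 79
  Xander: 93


ANSWER: Alice, Diana, Karen, Xander


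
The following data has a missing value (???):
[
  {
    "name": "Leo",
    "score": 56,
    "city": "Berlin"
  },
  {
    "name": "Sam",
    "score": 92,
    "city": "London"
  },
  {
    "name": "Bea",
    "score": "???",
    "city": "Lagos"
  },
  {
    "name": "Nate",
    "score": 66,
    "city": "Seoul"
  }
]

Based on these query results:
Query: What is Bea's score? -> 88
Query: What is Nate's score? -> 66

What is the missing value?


The missing value is Bea's score
From query: Bea's score = 88

ANSWER: 88


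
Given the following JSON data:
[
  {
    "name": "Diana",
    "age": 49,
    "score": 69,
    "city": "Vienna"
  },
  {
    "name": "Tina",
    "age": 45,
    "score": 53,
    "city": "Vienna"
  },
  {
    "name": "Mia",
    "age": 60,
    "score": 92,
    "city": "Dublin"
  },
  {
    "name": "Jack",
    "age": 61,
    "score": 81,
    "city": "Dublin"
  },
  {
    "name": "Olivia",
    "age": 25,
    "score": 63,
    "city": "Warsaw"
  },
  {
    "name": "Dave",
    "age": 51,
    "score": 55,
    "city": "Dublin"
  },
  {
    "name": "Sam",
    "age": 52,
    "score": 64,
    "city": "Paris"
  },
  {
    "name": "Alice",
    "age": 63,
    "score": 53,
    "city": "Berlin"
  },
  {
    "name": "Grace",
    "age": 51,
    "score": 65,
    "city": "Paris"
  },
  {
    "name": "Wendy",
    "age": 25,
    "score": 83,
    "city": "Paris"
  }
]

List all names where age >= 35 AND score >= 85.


Checking both conditions:
  Diana (age=49, score=69) -> no
  Tina (age=45, score=53) -> no
  Mia (age=60, score=92) -> YES
  Jack (age=61, score=81) -> no
  Olivia (age=25, score=63) -> no
  Dave (age=51, score=55) -> no
  Sam (age=52, score=64) -> no
  Alice (age=63, score=53) -> no
  Grace (age=51, score=65) -> no
  Wendy (age=25, score=83) -> no


ANSWER: Mia


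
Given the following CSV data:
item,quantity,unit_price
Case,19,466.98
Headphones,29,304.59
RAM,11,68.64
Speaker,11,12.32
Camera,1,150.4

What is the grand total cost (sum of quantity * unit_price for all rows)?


Computing row totals:
  Case: 19 * 466.98 = 8872.62
  Headphones: 29 * 304.59 = 8833.11
  RAM: 11 * 68.64 = 755.04
  Speaker: 11 * 12.32 = 135.52
  Camera: 1 * 150.4 = 150.4
Grand total = 8872.62 + 8833.11 + 755.04 + 135.52 + 150.4 = 18746.69

ANSWER: 18746.69


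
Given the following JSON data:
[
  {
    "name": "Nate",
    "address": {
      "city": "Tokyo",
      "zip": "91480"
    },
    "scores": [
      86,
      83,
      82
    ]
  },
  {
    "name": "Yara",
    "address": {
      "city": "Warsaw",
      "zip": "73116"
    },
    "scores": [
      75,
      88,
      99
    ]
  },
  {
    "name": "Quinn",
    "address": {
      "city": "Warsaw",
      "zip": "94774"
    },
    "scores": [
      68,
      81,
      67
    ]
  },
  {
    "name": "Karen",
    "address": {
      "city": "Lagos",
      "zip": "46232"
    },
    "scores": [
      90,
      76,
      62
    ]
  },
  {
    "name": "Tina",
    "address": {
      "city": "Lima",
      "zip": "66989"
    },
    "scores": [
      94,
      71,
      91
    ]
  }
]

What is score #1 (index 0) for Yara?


Path: records[1].scores[0]
Value: 75

ANSWER: 75


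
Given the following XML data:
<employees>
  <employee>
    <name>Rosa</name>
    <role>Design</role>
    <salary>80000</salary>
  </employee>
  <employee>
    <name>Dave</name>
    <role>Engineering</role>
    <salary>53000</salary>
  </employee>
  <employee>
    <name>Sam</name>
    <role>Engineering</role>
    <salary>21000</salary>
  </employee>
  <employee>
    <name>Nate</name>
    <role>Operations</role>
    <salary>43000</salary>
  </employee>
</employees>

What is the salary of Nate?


Searching for <employee> with <name>Nate</name>
Found at position 4
<salary>43000</salary>

ANSWER: 43000


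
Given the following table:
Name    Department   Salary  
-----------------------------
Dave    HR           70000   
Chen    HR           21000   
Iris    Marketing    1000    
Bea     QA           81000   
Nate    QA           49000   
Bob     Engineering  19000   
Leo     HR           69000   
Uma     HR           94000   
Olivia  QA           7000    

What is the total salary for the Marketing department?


Marketing department members:
  Iris: 1000
Total = 1000 = 1000

ANSWER: 1000


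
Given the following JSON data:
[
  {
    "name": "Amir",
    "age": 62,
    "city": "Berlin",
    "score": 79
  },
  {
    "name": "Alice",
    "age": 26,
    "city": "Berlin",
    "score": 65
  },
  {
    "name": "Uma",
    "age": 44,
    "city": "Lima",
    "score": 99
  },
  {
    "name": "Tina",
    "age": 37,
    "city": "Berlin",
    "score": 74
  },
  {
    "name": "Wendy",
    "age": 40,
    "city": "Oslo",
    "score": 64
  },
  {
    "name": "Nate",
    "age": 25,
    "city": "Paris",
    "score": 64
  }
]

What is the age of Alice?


Looking up record where name = Alice
Record index: 1
Field 'age' = 26

ANSWER: 26


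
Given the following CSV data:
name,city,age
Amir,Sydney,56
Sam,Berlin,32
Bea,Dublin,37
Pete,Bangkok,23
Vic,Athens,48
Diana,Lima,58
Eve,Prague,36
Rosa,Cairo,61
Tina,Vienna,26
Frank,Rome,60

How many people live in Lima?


Scanning city column for 'Lima':
  Row 6: Diana -> MATCH
Total matches: 1

ANSWER: 1


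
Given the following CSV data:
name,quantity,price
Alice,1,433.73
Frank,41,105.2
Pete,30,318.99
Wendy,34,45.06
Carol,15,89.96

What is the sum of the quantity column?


Values in 'quantity' column:
  Row 1: 1
  Row 2: 41
  Row 3: 30
  Row 4: 34
  Row 5: 15
Sum = 1 + 41 + 30 + 34 + 15 = 121

ANSWER: 121


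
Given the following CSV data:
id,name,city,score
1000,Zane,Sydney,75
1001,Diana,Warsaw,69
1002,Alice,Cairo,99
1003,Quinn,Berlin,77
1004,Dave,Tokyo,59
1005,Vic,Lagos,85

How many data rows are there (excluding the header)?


Counting rows (excluding header):
Header: id,name,city,score
Data rows: 6

ANSWER: 6


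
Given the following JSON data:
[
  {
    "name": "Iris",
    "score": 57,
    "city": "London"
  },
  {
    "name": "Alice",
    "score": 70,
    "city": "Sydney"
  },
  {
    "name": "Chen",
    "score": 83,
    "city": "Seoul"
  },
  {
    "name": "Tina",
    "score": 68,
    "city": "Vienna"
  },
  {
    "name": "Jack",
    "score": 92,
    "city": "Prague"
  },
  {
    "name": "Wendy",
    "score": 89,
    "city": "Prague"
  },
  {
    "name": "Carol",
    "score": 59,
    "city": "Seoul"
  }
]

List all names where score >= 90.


Filtering records where score >= 90:
  Iris (score=57) -> no
  Alice (score=70) -> no
  Chen (score=83) -> no
  Tina (score=68) -> no
  Jack (score=92) -> YES
  Wendy (score=89) -> no
  Carol (score=59) -> no


ANSWER: Jack


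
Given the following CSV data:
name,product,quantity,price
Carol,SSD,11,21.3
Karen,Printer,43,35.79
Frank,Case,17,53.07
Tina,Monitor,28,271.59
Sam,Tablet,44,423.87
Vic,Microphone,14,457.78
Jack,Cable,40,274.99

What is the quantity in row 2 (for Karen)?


Row 2: Karen
Column 'quantity' = 43

ANSWER: 43


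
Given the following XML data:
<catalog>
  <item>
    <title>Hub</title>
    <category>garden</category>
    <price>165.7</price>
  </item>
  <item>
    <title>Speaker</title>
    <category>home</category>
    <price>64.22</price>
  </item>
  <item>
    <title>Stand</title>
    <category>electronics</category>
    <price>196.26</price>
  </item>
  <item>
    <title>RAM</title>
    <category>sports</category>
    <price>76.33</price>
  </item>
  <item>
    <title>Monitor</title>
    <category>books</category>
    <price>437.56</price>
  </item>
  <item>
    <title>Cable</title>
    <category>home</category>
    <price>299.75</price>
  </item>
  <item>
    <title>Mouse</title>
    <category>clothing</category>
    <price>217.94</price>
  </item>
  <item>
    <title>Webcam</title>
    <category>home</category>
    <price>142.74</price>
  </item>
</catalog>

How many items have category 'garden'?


Scanning <item> elements for <category>garden</category>:
  Item 1: Hub -> MATCH
Count: 1

ANSWER: 1


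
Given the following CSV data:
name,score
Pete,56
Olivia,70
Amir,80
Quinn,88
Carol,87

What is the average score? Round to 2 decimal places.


Scores: 56, 70, 80, 88, 87
Sum = 381
Count = 5
Average = 381 / 5 = 76.20

ANSWER: 76.20


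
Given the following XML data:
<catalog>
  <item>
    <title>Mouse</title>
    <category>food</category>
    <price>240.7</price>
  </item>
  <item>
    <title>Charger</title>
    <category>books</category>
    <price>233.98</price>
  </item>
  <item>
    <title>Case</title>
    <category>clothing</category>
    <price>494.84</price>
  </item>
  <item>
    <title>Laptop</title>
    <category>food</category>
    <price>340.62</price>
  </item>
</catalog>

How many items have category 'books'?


Scanning <item> elements for <category>books</category>:
  Item 2: Charger -> MATCH
Count: 1

ANSWER: 1


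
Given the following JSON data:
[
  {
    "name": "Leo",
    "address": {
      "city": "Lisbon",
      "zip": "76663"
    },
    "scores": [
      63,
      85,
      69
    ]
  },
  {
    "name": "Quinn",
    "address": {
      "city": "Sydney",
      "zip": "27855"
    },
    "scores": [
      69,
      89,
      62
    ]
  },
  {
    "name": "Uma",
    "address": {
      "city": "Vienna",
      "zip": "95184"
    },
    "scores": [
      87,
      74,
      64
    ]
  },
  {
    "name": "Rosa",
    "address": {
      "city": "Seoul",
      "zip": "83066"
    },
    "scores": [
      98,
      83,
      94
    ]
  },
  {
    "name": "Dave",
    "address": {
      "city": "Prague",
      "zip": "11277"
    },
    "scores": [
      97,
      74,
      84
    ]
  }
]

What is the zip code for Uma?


Path: records[2].address.zip
Value: 95184

ANSWER: 95184


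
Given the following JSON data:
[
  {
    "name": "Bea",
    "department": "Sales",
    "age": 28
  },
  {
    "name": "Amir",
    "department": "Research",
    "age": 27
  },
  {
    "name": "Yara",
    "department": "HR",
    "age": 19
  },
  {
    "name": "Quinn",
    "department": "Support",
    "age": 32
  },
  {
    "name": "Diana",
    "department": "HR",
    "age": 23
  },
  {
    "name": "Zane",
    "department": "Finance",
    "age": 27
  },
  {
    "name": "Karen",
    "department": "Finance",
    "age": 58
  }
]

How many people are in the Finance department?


Scanning records for department = Finance
  Record 5: Zane
  Record 6: Karen
Count: 2

ANSWER: 2


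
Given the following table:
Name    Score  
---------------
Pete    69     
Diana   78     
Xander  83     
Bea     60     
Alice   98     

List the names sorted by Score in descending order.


Sorting by Score (descending):
  Alice: 98
  Xander: 83
  Diana: 78
  Pete: 69
  Bea: 60


ANSWER: Alice, Xander, Diana, Pete, Bea


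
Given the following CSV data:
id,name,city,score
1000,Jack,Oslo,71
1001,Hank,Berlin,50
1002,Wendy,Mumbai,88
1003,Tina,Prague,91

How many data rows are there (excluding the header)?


Counting rows (excluding header):
Header: id,name,city,score
Data rows: 4

ANSWER: 4


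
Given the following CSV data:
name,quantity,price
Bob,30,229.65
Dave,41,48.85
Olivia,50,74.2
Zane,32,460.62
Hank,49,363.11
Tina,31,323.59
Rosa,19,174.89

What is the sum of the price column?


Values in 'price' column:
  Row 1: 229.65
  Row 2: 48.85
  Row 3: 74.2
  Row 4: 460.62
  Row 5: 363.11
  Row 6: 323.59
  Row 7: 174.89
Sum = 229.65 + 48.85 + 74.2 + 460.62 + 363.11 + 323.59 + 174.89 = 1674.91

ANSWER: 1674.91


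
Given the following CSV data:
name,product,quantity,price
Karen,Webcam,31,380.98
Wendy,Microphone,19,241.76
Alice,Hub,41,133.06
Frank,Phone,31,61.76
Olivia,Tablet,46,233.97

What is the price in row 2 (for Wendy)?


Row 2: Wendy
Column 'price' = 241.76

ANSWER: 241.76


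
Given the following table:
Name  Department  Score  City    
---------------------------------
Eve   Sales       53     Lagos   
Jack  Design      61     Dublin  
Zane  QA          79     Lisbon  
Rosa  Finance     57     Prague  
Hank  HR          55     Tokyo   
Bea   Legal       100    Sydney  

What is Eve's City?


Row 1: Eve
City = Lagos

ANSWER: Lagos


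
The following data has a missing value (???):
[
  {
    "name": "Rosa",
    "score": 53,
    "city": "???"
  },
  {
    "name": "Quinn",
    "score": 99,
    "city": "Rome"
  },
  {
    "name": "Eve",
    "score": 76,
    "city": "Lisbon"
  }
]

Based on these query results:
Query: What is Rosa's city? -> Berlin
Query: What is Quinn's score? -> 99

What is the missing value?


The missing value is Rosa's city
From query: Rosa's city = Berlin

ANSWER: Berlin


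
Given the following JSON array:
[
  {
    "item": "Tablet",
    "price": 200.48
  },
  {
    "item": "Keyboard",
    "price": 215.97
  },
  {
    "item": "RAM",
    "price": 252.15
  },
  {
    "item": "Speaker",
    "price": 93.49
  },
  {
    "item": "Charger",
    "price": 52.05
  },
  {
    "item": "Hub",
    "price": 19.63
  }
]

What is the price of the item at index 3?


Array index 3 -> Speaker
price = 93.49

ANSWER: 93.49


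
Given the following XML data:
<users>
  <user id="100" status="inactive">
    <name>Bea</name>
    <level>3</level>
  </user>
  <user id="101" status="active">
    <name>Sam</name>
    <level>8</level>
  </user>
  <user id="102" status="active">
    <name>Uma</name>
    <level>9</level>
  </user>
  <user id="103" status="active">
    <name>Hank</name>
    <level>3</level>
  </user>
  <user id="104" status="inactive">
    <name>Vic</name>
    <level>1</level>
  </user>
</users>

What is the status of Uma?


Finding user with name = Uma
user id="102" status="active"

ANSWER: active


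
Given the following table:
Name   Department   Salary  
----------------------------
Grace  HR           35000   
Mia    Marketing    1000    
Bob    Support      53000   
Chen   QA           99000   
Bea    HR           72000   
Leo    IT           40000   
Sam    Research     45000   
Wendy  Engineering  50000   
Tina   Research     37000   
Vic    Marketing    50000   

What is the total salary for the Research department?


Research department members:
  Sam: 45000
  Tina: 37000
Total = 45000 + 37000 = 82000

ANSWER: 82000


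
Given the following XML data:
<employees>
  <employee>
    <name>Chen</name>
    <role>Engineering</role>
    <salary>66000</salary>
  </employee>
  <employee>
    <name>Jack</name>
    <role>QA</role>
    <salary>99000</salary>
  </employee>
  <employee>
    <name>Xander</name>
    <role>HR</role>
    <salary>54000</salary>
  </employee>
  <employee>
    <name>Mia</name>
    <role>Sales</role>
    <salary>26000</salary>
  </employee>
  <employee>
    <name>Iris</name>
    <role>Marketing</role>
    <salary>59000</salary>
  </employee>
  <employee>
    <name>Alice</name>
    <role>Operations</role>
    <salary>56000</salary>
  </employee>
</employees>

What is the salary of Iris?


Searching for <employee> with <name>Iris</name>
Found at position 5
<salary>59000</salary>

ANSWER: 59000


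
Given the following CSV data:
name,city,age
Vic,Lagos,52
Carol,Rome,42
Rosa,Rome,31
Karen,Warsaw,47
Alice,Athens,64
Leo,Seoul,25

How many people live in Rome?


Scanning city column for 'Rome':
  Row 2: Carol -> MATCH
  Row 3: Rosa -> MATCH
Total matches: 2

ANSWER: 2


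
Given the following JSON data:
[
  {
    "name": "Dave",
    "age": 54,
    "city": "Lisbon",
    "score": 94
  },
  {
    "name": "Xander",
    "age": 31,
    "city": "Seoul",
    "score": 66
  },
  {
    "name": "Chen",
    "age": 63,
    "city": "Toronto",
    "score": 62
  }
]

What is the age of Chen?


Looking up record where name = Chen
Record index: 2
Field 'age' = 63

ANSWER: 63


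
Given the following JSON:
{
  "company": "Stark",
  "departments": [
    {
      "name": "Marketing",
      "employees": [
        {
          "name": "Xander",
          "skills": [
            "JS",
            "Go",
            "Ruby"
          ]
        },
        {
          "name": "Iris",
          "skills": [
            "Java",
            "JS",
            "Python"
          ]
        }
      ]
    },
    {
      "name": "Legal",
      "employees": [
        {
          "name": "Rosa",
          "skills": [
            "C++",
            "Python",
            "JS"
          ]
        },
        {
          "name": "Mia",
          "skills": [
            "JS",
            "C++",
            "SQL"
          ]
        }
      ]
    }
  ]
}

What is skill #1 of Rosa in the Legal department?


Path: departments[1].employees[0].skills[0]
Value: C++

ANSWER: C++


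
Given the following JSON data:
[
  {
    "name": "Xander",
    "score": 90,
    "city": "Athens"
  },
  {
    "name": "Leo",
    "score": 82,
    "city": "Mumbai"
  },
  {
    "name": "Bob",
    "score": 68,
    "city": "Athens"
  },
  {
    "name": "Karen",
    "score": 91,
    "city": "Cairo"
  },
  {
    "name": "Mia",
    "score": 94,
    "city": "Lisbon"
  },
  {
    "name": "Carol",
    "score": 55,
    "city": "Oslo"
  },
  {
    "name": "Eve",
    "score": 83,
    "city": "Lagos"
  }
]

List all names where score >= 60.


Filtering records where score >= 60:
  Xander (score=90) -> YES
  Leo (score=82) -> YES
  Bob (score=68) -> YES
  Karen (score=91) -> YES
  Mia (score=94) -> YES
  Carol (score=55) -> no
  Eve (score=83) -> YES


ANSWER: Xander, Leo, Bob, Karen, Mia, Eve


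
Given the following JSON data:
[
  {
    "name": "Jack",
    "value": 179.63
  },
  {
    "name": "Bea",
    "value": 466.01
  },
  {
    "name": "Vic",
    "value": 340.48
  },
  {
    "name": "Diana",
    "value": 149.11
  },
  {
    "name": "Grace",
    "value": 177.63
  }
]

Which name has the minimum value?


Comparing values:
  Jack: 179.63
  Bea: 466.01
  Vic: 340.48
  Diana: 149.11
  Grace: 177.63
Minimum: Diana (149.11)

ANSWER: Diana


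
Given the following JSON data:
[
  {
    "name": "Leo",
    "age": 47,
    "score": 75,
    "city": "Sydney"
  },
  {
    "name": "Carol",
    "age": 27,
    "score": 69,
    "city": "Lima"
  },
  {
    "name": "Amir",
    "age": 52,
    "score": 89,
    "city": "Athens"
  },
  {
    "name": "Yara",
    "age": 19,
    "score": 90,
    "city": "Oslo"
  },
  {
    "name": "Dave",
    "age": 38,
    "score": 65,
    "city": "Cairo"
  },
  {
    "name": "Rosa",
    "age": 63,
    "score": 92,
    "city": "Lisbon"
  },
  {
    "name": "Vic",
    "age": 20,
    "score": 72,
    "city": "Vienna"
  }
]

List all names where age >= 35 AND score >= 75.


Checking both conditions:
  Leo (age=47, score=75) -> YES
  Carol (age=27, score=69) -> no
  Amir (age=52, score=89) -> YES
  Yara (age=19, score=90) -> no
  Dave (age=38, score=65) -> no
  Rosa (age=63, score=92) -> YES
  Vic (age=20, score=72) -> no


ANSWER: Leo, Amir, Rosa


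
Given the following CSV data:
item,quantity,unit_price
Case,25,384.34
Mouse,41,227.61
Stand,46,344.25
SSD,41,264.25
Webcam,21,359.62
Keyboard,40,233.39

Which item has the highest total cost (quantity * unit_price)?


Computing row totals:
  Case: 9608.5
  Mouse: 9332.01
  Stand: 15835.5
  SSD: 10834.25
  Webcam: 7552.02
  Keyboard: 9335.6
Maximum: Stand (15835.5)

ANSWER: Stand
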